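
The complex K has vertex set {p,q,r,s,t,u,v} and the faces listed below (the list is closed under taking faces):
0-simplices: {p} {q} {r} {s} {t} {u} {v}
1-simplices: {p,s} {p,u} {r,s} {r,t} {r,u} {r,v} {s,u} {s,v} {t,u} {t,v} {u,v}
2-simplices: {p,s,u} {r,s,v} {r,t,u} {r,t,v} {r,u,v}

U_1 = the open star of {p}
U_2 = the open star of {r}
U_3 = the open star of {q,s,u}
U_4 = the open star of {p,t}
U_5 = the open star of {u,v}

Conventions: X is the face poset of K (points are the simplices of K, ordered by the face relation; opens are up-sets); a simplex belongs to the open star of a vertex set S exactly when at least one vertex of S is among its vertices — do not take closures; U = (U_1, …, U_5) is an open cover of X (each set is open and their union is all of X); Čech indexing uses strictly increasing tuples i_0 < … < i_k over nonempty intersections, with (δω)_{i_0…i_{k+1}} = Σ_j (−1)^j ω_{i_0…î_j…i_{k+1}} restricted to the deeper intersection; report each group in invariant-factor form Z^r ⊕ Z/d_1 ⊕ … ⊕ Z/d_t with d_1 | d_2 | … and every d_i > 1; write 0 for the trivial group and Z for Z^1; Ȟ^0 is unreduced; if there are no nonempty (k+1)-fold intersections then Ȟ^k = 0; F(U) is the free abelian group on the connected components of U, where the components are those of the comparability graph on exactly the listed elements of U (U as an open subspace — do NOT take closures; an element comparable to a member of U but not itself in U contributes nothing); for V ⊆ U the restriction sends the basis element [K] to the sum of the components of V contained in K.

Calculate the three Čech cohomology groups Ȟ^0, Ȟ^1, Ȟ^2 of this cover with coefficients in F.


Ȟ^0(U;F) ≅ Z^2,  Ȟ^1(U;F) ≅ Z,  Ȟ^2(U;F) ≅ 0

nerve simplices:
  U1={{p},{p,s},{p,u},{p,s,u}} U2={{r},{r,s},{r,t},{r,u},{r,v},{r,s,v},{r,t,u},{r,t,v},{r,u,v}} U3={{q},{s},{u},{p,s},{p,u},{r,s},{r,u},{s,u},{s,v},{t,u},{u,v},{p,s,u},{r,s,v},{r,t,u},{r,u,v}} U4={{p},{t},{p,s},{p,u},{r,t},{t,u},{t,v},{p,s,u},{r,t,u},{r,t,v}} U5={{u},{v},{p,u},{r,u},{r,v},{s,u},{s,v},{t,u},{t,v},{u,v},{p,s,u},{r,s,v},{r,t,u},{r,t,v},{r,u,v}}
  U13={{p,s},{p,u},{p,s,u}} U14={{p},{p,s},{p,u},{p,s,u}} U15={{p,u},{p,s,u}} U23={{r,s},{r,u},{r,s,v},{r,t,u},{r,u,v}} U24={{r,t},{r,t,u},{r,t,v}} U25={{r,u},{r,v},{r,s,v},{r,t,u},{r,t,v},{r,u,v}} U34={{p,s},{p,u},{t,u},{p,s,u},{r,t,u}} U35={{u},{p,u},{r,u},{s,u},{s,v},{t,u},{u,v},{p,s,u},{r,s,v},{r,t,u},{r,u,v}} U45={{p,u},{t,u},{t,v},{p,s,u},{r,t,u},{r,t,v}}
  U134={{p,s},{p,u},{p,s,u}} U135={{p,u},{p,s,u}} U145={{p,u},{p,s,u}} U234={{r,t,u}} U235={{r,u},{r,s,v},{r,t,u},{r,u,v}} U245={{r,t,u},{r,t,v}} U345={{p,u},{t,u},{p,s,u},{r,t,u}}
  U1345={{p,u},{p,s,u}} U2345={{r,t,u}}
components per intersection:
  U1: {{p},{p,s},{p,u},{p,s,u}}
  U2: {{r},{r,s},{r,t},{r,u},{r,v},{r,s,v},{r,t,u},{r,t,v},{r,u,v}}
  U3: {{q}} {{s},{u},{p,s},{p,u},{r,s},{r,u},{s,u},{s,v},{t,u},{u,v},{p,s,u},{r,s,v},{r,t,u},{r,u,v}}
  U4: {{p},{p,s},{p,u},{p,s,u}} {{t},{r,t},{t,u},{t,v},{r,t,u},{r,t,v}}
  U5: {{u},{v},{p,u},{r,u},{r,v},{s,u},{s,v},{t,u},{t,v},{u,v},{p,s,u},{r,s,v},{r,t,u},{r,t,v},{r,u,v}}
  U13: {{p,s},{p,u},{p,s,u}}
  U14: {{p},{p,s},{p,u},{p,s,u}}
  U15: {{p,u},{p,s,u}}
  U23: {{r,s},{r,s,v}} {{r,u},{r,t,u},{r,u,v}}
  U24: {{r,t},{r,t,u},{r,t,v}}
  U25: {{r,u},{r,v},{r,s,v},{r,t,u},{r,t,v},{r,u,v}}
  U34: {{p,s},{p,u},{p,s,u}} {{t,u},{r,t,u}}
  U35: {{u},{p,u},{r,u},{s,u},{t,u},{u,v},{p,s,u},{r,t,u},{r,u,v}} {{s,v},{r,s,v}}
  U45: {{p,u},{p,s,u}} {{t,u},{r,t,u}} {{t,v},{r,t,v}}
  U134: {{p,s},{p,u},{p,s,u}}
  U135: {{p,u},{p,s,u}}
  U145: {{p,u},{p,s,u}}
  U234: {{r,t,u}}
  U235: {{r,u},{r,t,u},{r,u,v}} {{r,s,v}}
  U245: {{r,t,u}} {{r,t,v}}
  U345: {{p,u},{p,s,u}} {{t,u},{r,t,u}}
  U1345: {{p,u},{p,s,u}}
  U2345: {{r,t,u}}
C dims 7,14,10,2; δ0: rk 5, SNF 1^5; δ1: rk 8, SNF 1^8; δ2: rk 2, SNF 1^2
degree 0: 7−5−0 = 2 → Ȟ^0 ≅ Z^2
degree 1: 14−8−5 = 1 → Ȟ^1 ≅ Z
degree 2: 10−2−8 = 0 → Ȟ^2 ≅ 0


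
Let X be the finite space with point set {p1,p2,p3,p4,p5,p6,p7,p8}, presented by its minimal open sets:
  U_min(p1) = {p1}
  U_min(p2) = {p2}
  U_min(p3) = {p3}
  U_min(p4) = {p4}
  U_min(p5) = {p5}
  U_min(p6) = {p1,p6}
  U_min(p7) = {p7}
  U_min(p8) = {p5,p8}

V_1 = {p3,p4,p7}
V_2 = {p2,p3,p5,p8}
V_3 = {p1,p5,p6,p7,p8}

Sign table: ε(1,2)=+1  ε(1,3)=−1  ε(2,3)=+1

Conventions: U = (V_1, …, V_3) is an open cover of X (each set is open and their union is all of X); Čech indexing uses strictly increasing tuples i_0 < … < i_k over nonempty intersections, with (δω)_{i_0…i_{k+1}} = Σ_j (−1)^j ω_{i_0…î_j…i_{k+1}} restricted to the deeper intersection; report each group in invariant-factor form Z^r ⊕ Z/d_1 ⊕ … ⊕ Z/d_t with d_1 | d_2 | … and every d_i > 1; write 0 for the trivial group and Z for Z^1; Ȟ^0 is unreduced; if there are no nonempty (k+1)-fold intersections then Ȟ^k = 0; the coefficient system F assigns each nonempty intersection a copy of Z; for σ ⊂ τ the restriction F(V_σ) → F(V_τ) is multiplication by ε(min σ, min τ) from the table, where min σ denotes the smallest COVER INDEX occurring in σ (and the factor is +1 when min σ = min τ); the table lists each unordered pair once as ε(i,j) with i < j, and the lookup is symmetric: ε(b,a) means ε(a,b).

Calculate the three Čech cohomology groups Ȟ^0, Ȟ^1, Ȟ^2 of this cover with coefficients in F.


intersection data:
  V12={p3} V13={p7} V23={p5,p8}
C dims 3,3; δ0: rk 3, SNF 1^2·2
Ȟ^0 = (3 − 3) − 0 = 0, so Ȟ^0 ≅ 0
Ȟ^1 = (3 − 0) − 3 = 0 plus torsion [2], so Ȟ^1 ≅ Z/2
Ȟ^2 = (0 − 0) − 0 = 0, so Ȟ^2 ≅ 0

Ȟ^0 = 0; Ȟ^1 = Z/2; Ȟ^2 = 0


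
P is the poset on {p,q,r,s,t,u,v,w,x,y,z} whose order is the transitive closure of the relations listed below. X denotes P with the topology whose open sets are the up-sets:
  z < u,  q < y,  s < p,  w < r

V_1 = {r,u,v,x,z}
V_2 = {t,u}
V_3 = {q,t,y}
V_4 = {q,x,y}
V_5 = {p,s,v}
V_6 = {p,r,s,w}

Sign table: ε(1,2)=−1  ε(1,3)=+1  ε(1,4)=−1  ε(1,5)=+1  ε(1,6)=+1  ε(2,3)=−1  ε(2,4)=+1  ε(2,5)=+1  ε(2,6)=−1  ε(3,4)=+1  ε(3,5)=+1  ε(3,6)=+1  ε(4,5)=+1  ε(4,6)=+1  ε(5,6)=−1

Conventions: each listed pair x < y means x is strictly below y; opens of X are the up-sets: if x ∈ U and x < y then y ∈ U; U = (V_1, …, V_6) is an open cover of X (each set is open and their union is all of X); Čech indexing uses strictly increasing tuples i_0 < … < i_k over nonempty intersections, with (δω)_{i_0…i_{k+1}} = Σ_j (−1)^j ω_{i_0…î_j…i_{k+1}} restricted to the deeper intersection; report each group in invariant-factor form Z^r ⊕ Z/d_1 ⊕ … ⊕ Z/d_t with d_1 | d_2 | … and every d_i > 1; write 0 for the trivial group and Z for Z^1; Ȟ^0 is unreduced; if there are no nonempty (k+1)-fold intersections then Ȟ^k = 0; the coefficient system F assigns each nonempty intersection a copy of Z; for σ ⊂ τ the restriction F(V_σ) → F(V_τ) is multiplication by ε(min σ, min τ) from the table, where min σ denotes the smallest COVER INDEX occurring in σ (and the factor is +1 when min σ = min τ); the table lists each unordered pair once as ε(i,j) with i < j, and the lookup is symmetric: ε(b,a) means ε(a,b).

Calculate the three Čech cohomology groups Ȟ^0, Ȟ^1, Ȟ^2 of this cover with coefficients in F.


intersection data:
  V12={u} V14={x} V15={v} V16={r} V23={t} V34={q,y} V56={p,s}
C dims 6,7; δ0: rk 6, SNF 1^5·2
Ȟ^0 = (6 − 6) − 0 = 0, so Ȟ^0 ≅ 0
Ȟ^1 = (7 − 0) − 6 = 1 plus torsion [2], so Ȟ^1 ≅ Z ⊕ Z/2
Ȟ^2 = (0 − 0) − 0 = 0, so Ȟ^2 ≅ 0

Ȟ^0 = 0, Ȟ^1 = Z ⊕ Z/2 and Ȟ^2 = 0


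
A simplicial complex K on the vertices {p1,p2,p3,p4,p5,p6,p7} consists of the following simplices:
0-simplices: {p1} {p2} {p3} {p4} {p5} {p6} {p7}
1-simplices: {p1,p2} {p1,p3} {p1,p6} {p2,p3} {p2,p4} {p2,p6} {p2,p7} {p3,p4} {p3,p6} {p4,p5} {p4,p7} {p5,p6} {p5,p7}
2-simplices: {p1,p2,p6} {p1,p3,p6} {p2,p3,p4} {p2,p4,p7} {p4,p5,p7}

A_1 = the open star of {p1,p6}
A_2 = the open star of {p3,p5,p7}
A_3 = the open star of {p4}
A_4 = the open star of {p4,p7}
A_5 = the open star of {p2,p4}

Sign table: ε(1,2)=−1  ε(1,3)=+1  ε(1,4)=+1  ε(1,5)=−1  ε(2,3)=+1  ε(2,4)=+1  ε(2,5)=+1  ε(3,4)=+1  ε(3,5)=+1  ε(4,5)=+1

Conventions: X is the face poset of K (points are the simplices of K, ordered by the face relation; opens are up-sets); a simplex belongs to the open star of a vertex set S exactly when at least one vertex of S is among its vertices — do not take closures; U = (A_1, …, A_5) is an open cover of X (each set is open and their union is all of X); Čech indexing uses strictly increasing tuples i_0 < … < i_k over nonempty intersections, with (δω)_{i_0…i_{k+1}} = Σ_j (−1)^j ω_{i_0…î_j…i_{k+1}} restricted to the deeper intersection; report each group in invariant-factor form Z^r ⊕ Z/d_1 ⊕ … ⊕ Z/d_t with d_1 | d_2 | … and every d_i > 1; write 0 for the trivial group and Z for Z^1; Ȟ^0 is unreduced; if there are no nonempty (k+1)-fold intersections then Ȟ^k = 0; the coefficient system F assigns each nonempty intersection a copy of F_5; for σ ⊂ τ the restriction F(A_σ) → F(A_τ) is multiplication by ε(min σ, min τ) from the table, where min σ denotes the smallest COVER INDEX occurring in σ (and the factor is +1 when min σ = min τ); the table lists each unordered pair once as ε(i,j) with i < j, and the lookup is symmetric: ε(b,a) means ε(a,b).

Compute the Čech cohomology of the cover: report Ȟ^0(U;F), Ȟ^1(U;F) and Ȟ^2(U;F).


cover nerve:
  A1={{p1},{p6},{p1,p2},{p1,p3},{p1,p6},{p2,p6},{p3,p6},{p5,p6},{p1,p2,p6},{p1,p3,p6}} A2={{p3},{p5},{p7},{p1,p3},{p2,p3},{p2,p7},{p3,p4},{p3,p6},{p4,p5},{p4,p7},{p5,p6},{p5,p7},{p1,p3,p6},{p2,p3,p4},{p2,p4,p7},{p4,p5,p7}} A3={{p4},{p2,p4},{p3,p4},{p4,p5},{p4,p7},{p2,p3,p4},{p2,p4,p7},{p4,p5,p7}} A4={{p4},{p7},{p2,p4},{p2,p7},{p3,p4},{p4,p5},{p4,p7},{p5,p7},{p2,p3,p4},{p2,p4,p7},{p4,p5,p7}} A5={{p2},{p4},{p1,p2},{p2,p3},{p2,p4},{p2,p6},{p2,p7},{p3,p4},{p4,p5},{p4,p7},{p1,p2,p6},{p2,p3,p4},{p2,p4,p7},{p4,p5,p7}}
  A12={{p1,p3},{p3,p6},{p5,p6},{p1,p3,p6}} A15={{p1,p2},{p2,p6},{p1,p2,p6}} A23={{p3,p4},{p4,p5},{p4,p7},{p2,p3,p4},{p2,p4,p7},{p4,p5,p7}} A24={{p7},{p2,p7},{p3,p4},{p4,p5},{p4,p7},{p5,p7},{p2,p3,p4},{p2,p4,p7},{p4,p5,p7}} A25={{p2,p3},{p2,p7},{p3,p4},{p4,p5},{p4,p7},{p2,p3,p4},{p2,p4,p7},{p4,p5,p7}} A34={{p4},{p2,p4},{p3,p4},{p4,p5},{p4,p7},{p2,p3,p4},{p2,p4,p7},{p4,p5,p7}} A35={{p4},{p2,p4},{p3,p4},{p4,p5},{p4,p7},{p2,p3,p4},{p2,p4,p7},{p4,p5,p7}} A45={{p4},{p2,p4},{p2,p7},{p3,p4},{p4,p5},{p4,p7},{p2,p3,p4},{p2,p4,p7},{p4,p5,p7}}
  A234={{p3,p4},{p4,p5},{p4,p7},{p2,p3,p4},{p2,p4,p7},{p4,p5,p7}} A235={{p3,p4},{p4,p5},{p4,p7},{p2,p3,p4},{p2,p4,p7},{p4,p5,p7}} A245={{p2,p7},{p3,p4},{p4,p5},{p4,p7},{p2,p3,p4},{p2,p4,p7},{p4,p5,p7}} A345={{p4},{p2,p4},{p3,p4},{p4,p5},{p4,p7},{p2,p3,p4},{p2,p4,p7},{p4,p5,p7}}
  A2345={{p3,p4},{p4,p5},{p4,p7},{p2,p3,p4},{p2,p4,p7},{p4,p5,p7}}
C dims 5,8,4,1; δ0: rk_F5 4; δ1: rk_F5 3; δ2: rk_F5 1
Ȟ^0: (5−4)−0=1 ⇒ Z/5
Ȟ^1: (8−3)−4=1 ⇒ Z/5
Ȟ^2: (4−1)−3=0 ⇒ 0

Ȟ^0(U;F) ≅ Z/5, Ȟ^1(U;F) ≅ Z/5, Ȟ^2(U;F) ≅ 0


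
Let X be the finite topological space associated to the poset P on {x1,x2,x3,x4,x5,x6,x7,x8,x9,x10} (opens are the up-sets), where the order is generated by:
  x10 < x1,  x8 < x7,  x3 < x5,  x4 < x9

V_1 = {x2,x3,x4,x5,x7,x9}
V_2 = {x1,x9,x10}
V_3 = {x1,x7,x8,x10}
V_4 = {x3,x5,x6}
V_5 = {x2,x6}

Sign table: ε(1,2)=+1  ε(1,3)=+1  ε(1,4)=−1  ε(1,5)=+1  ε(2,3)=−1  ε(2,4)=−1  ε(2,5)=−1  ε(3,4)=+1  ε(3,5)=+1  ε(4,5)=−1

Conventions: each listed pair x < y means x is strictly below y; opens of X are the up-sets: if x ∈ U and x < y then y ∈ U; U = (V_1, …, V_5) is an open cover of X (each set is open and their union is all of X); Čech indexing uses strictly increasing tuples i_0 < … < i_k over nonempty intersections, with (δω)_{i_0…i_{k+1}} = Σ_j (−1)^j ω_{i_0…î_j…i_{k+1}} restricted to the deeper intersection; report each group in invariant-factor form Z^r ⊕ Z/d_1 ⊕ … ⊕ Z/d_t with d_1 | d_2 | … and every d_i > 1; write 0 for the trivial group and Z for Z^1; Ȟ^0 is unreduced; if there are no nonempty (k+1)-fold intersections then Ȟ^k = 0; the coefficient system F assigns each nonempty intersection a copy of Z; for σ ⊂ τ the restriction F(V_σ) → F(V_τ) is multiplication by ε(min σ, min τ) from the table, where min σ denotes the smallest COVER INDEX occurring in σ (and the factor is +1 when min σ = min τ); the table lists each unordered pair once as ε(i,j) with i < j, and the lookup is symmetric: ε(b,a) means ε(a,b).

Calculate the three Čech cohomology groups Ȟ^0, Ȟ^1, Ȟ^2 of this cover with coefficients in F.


Ȟ^0(U;F) ≅ 0, Ȟ^1(U;F) ≅ Z ⊕ Z/2 and Ȟ^2(U;F) ≅ 0

nerve simplices:
  V12={x9} V13={x7} V14={x3,x5} V15={x2} V23={x1,x10} V45={x6}
C dims 5,6; δ0: rk 5, SNF 1^4·2
degree 0: 5−5−0 = 0 → Ȟ^0 ≅ 0
degree 1: 6−0−5 = 1 plus torsion [2] → Ȟ^1 ≅ Z ⊕ Z/2
degree 2: 0−0−0 = 0 → Ȟ^2 ≅ 0


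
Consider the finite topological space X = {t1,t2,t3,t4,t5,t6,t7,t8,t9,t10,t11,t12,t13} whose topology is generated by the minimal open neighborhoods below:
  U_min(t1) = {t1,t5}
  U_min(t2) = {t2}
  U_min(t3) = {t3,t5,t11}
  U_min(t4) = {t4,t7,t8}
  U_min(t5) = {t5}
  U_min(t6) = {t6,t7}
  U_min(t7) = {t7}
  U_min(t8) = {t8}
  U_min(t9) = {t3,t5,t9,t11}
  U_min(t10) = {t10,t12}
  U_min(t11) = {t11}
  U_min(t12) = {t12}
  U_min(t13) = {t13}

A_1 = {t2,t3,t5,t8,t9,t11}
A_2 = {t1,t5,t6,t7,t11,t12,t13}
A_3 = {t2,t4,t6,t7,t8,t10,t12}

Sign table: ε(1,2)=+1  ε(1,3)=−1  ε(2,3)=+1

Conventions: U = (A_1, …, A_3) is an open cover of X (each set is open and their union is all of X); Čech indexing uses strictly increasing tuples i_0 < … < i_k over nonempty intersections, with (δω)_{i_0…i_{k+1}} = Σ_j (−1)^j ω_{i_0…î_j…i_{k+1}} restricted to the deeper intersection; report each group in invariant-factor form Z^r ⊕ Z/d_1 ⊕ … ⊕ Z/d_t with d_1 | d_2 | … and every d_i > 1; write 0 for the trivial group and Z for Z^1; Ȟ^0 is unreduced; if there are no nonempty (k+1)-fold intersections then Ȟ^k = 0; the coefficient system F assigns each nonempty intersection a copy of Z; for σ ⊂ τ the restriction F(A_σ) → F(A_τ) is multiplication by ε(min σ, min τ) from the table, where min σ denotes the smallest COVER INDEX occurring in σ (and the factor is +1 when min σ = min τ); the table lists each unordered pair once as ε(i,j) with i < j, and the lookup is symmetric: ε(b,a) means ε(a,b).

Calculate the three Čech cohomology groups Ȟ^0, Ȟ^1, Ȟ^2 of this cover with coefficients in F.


intersection data:
  A12={t5,t11} A13={t2,t8} A23={t6,t7,t12}
C dims 3,3; δ0: rk 3, SNF 1^2·2
Ȟ^0 = (3 − 3) − 0 = 0, so Ȟ^0 ≅ 0
Ȟ^1 = (3 − 0) − 3 = 0 plus torsion [2], so Ȟ^1 ≅ Z/2
Ȟ^2 = (0 − 0) − 0 = 0, so Ȟ^2 ≅ 0

Ȟ^0 = 0, Ȟ^1 = Z/2 and Ȟ^2 = 0


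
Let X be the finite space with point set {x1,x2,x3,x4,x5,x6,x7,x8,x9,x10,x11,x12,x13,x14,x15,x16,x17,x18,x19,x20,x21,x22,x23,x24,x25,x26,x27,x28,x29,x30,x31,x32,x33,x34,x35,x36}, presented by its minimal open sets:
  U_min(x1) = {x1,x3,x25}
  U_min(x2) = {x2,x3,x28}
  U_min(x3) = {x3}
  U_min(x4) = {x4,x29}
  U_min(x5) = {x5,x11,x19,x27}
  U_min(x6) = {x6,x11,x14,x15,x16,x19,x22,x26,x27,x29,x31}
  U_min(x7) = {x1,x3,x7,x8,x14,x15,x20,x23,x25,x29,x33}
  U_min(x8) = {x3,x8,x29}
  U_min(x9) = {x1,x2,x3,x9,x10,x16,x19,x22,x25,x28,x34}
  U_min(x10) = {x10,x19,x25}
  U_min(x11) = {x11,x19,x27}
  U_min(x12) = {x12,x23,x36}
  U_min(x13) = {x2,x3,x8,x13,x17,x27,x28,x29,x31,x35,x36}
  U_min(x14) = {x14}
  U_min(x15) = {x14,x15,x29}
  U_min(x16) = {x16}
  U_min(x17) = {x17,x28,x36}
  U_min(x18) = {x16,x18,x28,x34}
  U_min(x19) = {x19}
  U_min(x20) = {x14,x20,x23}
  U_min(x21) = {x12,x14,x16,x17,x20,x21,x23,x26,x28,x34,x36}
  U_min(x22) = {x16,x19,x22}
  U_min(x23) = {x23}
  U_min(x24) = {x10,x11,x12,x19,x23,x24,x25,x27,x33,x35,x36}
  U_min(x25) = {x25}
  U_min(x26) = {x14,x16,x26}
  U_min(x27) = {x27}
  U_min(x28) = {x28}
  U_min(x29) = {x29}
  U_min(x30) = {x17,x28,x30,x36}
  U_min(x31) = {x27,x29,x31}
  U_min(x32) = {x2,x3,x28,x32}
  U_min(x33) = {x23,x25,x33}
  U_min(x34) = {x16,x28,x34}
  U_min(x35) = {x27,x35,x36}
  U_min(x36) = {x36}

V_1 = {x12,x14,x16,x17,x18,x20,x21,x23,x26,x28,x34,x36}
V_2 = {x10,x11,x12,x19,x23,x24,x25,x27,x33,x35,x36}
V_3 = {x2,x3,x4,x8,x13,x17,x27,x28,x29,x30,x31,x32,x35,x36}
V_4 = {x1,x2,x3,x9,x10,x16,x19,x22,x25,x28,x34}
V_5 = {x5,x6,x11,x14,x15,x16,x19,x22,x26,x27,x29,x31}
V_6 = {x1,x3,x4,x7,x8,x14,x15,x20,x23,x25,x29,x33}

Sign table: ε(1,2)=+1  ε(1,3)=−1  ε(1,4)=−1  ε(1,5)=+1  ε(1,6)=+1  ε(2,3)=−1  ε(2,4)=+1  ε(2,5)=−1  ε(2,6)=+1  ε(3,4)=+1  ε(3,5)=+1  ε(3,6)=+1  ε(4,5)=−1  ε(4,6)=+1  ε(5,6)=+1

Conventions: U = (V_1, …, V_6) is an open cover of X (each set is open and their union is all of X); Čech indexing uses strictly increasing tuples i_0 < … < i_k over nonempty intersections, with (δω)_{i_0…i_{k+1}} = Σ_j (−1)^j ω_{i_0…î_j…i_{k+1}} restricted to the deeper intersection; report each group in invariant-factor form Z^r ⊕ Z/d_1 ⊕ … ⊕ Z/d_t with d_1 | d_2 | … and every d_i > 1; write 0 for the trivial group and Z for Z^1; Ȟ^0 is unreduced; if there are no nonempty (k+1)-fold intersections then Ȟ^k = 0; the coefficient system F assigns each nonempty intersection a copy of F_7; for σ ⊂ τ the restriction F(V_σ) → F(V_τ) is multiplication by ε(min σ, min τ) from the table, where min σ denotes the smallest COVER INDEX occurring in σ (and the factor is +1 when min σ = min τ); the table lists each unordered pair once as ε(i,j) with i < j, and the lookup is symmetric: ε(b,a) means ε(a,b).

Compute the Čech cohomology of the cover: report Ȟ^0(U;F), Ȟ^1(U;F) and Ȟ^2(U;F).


nonempty overlaps:
  V12={x12,x23,x36} V13={x17,x28,x36} V14={x16,x28,x34} V15={x14,x16,x26} V16={x14,x20,x23} V23={x27,x35,x36} V24={x10,x19,x25} V25={x11,x19,x27} V26={x23,x25,x33} V34={x2,x3,x28} V35={x27,x29,x31} V36={x3,x4,x8,x29} V45={x16,x19,x22} V46={x1,x3,x25} V56={x14,x15,x29}
  V123={x36} V126={x23} V134={x28} V145={x16} V156={x14} V235={x27} V245={x19} V246={x25} V346={x3} V356={x29}
C dims 6,15,10; δ0: rk_F7 6; δ1: rk_F7 9
degree 0: 6−6−0 = 0 → Ȟ^0 ≅ 0
degree 1: 15−9−6 = 0 → Ȟ^1 ≅ 0
degree 2: 10−0−9 = 1 → Ȟ^2 ≅ Z/7

Ȟ^0 = 0, Ȟ^1 = 0 and Ȟ^2 = Z/7


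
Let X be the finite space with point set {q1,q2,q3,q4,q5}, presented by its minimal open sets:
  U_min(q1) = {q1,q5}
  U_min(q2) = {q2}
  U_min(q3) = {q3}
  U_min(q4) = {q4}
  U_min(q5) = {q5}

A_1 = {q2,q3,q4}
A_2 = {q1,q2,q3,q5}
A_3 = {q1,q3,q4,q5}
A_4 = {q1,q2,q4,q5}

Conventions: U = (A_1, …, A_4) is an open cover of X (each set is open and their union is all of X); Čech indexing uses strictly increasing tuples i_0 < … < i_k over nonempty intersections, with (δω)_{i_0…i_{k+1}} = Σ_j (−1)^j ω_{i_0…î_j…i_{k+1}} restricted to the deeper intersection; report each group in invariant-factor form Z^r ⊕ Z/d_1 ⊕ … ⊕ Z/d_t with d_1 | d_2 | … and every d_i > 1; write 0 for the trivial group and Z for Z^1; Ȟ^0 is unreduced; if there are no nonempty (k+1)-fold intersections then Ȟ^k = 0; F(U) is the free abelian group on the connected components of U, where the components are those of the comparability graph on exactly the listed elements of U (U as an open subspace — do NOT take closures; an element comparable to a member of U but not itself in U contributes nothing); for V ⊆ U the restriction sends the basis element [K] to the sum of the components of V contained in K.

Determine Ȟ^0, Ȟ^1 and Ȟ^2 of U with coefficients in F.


nonempty overlaps:
  A12={q2,q3} A13={q3,q4} A14={q2,q4} A23={q1,q3,q5} A24={q1,q2,q5} A34={q1,q4,q5}
  A123={q3} A124={q2} A134={q4} A234={q1,q5}
components per intersection:
  A1: {q2} {q3} {q4}
  A2: {q1,q5} {q2} {q3}
  A3: {q1,q5} {q3} {q4}
  A4: {q1,q5} {q2} {q4}
  A12: {q2} {q3}
  A13: {q3} {q4}
  A14: {q2} {q4}
  A23: {q1,q5} {q3}
  A24: {q1,q5} {q2}
  A34: {q1,q5} {q4}
  A123: {q3}
  A124: {q2}
  A134: {q4}
  A234: {q1,q5}
C dims 12,12,4; δ0: rk 8, SNF 1^8; δ1: rk 4, SNF 1^4
degree 0: 12−8−0 = 4 → Ȟ^0 ≅ Z^4
degree 1: 12−4−8 = 0 → Ȟ^1 ≅ 0
degree 2: 4−0−4 = 0 → Ȟ^2 ≅ 0

Ȟ^0(U;F) ≅ Z^4, Ȟ^1(U;F) ≅ 0 and Ȟ^2(U;F) ≅ 0


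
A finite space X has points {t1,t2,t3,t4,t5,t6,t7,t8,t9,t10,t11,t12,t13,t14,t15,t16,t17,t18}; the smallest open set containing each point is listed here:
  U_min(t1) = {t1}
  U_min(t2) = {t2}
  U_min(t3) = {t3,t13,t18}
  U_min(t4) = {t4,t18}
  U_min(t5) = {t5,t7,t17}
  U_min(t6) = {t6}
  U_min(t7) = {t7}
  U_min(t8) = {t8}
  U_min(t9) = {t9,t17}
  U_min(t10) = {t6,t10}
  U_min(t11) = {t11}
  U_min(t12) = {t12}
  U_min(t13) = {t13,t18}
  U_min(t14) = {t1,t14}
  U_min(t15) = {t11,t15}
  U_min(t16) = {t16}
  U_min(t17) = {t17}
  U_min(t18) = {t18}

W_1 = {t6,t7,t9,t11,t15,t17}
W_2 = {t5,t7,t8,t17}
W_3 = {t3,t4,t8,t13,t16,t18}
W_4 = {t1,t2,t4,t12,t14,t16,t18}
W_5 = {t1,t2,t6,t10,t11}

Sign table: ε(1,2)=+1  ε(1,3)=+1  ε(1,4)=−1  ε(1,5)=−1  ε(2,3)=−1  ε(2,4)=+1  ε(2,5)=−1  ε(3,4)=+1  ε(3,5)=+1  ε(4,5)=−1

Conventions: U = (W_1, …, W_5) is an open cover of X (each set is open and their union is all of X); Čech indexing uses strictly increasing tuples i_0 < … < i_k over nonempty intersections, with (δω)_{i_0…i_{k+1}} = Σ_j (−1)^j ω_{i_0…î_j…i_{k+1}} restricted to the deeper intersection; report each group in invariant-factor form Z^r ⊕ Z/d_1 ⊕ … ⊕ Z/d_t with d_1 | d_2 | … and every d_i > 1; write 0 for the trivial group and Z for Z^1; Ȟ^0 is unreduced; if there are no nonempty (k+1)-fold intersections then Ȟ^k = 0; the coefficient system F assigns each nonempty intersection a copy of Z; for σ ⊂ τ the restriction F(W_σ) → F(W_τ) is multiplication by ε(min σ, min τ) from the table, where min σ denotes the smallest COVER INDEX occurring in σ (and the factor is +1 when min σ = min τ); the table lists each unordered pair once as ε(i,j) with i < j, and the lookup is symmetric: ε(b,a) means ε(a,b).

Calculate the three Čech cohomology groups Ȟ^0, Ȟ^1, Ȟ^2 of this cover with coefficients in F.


nonempty overlaps:
  W12={t7,t17} W15={t6,t11} W23={t8} W34={t4,t16,t18} W45={t1,t2}
C dims 5,5; δ0: rk 5, SNF 1^4·2
degree 0: 5−5−0 = 0 → Ȟ^0 ≅ 0
degree 1: 5−0−5 = 0 plus torsion [2] → Ȟ^1 ≅ Z/2
degree 2: 0−0−0 = 0 → Ȟ^2 ≅ 0

Ȟ^0(U;F) ≅ 0; Ȟ^1(U;F) ≅ Z/2; Ȟ^2(U;F) ≅ 0


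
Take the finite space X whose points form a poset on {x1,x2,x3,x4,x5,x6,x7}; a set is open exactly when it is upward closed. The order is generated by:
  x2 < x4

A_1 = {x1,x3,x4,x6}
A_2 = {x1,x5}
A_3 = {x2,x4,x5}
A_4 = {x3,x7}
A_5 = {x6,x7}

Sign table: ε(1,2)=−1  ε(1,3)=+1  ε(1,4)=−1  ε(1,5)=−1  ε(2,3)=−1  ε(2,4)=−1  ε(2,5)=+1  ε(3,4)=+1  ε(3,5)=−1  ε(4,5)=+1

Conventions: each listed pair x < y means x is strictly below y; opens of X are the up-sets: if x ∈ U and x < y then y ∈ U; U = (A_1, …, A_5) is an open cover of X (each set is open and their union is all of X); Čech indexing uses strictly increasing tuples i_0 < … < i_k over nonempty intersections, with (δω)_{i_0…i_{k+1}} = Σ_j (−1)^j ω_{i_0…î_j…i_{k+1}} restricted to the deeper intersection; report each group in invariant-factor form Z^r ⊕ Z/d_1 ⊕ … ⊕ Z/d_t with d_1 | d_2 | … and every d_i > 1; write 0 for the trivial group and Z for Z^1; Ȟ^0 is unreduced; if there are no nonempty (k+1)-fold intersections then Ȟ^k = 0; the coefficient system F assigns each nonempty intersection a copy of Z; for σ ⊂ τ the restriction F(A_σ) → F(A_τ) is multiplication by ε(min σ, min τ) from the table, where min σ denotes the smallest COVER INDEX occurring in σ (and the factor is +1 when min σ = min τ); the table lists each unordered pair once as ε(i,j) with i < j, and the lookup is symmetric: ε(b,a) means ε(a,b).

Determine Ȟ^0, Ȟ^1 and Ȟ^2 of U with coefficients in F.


Ȟ^0 = Z; Ȟ^1 = Z^2; Ȟ^2 = 0

nonempty overlaps:
  A12={x1} A13={x4} A14={x3} A15={x6} A23={x5} A45={x7}
C dims 5,6; δ0: rk 4, SNF 1^4
degree 0: 5−4−0 = 1 → Ȟ^0 ≅ Z
degree 1: 6−0−4 = 2 → Ȟ^1 ≅ Z^2
degree 2: 0−0−0 = 0 → Ȟ^2 ≅ 0


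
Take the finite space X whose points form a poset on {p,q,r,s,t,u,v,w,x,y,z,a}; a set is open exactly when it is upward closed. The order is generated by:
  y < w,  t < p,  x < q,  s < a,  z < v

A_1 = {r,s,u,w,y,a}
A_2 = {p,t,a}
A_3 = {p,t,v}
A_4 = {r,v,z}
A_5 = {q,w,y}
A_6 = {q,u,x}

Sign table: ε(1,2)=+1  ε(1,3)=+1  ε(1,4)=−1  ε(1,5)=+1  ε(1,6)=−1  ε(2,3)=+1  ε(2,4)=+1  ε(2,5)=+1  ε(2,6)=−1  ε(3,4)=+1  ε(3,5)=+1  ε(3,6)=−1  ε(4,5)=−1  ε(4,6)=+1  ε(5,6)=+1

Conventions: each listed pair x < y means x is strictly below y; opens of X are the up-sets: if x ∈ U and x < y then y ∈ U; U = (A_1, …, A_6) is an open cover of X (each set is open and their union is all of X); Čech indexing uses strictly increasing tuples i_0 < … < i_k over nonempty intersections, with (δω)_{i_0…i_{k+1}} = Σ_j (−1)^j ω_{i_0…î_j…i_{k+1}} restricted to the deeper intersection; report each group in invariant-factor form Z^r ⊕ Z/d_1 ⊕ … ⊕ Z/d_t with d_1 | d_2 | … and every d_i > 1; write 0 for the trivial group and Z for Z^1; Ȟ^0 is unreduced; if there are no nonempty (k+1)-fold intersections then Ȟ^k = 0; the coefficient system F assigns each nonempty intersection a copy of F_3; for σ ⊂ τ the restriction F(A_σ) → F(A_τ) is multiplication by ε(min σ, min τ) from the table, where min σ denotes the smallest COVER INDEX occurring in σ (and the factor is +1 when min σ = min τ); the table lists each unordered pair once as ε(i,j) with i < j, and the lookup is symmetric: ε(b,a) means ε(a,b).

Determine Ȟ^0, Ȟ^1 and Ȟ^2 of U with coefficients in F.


nonempty overlaps:
  A12={a} A14={r} A15={w,y} A16={u} A23={p,t} A34={v} A56={q}
C dims 6,7; δ0: rk_F3 6
degree 0: 6−6−0 = 0 → Ȟ^0 ≅ 0
degree 1: 7−0−6 = 1 → Ȟ^1 ≅ Z/3
degree 2: 0−0−0 = 0 → Ȟ^2 ≅ 0

Ȟ^0(U;F) ≅ 0, Ȟ^1(U;F) ≅ Z/3 and Ȟ^2(U;F) ≅ 0


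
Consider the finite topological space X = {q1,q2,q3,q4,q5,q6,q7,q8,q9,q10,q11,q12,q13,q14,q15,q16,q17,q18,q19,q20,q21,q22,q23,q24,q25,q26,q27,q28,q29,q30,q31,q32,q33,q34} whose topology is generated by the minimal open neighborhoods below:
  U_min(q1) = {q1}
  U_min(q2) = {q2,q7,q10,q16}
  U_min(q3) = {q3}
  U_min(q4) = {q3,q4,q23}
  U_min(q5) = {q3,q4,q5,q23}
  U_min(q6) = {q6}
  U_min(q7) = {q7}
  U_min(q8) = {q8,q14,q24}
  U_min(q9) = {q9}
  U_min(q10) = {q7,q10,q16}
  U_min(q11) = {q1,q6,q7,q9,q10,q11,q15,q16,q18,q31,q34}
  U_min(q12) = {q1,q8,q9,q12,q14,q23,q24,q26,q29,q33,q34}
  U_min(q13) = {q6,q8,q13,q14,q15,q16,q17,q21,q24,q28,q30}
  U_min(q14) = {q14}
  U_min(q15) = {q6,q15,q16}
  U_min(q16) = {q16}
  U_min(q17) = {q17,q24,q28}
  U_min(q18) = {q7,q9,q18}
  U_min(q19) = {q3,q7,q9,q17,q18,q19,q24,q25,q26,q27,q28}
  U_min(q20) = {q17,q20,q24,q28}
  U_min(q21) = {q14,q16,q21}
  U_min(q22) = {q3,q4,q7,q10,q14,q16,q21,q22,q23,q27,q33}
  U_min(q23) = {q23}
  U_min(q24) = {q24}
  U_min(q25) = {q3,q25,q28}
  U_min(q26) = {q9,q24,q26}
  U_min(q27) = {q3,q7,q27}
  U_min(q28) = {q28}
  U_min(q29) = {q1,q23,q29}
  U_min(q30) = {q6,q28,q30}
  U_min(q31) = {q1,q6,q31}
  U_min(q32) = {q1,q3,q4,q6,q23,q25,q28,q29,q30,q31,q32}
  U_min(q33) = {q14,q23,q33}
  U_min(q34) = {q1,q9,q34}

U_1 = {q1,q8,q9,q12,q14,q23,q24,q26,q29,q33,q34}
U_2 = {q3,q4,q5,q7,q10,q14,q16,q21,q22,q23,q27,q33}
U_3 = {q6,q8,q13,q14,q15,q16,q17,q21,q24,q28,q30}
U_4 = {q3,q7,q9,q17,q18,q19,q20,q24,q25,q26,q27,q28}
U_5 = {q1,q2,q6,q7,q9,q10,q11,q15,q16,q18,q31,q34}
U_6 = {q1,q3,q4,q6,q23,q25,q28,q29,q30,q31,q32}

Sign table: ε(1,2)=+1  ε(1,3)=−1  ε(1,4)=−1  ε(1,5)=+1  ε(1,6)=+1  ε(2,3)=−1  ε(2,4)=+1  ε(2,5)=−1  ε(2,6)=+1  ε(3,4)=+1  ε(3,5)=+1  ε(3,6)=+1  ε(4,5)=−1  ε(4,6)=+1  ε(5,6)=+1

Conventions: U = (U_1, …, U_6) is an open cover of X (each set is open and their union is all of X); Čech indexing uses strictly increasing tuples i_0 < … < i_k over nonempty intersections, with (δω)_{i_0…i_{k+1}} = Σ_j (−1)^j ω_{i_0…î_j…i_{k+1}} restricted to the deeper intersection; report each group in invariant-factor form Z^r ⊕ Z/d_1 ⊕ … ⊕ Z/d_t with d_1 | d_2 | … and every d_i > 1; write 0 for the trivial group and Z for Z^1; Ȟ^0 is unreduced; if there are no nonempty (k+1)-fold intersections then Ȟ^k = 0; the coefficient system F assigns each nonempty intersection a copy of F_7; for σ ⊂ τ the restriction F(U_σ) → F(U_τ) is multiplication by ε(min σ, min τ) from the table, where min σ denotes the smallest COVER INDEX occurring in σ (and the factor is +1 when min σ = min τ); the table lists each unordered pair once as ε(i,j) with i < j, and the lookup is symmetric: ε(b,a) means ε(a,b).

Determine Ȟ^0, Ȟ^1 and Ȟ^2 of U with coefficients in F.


Ȟ^0 ≅ 0, Ȟ^1 ≅ 0, Ȟ^2 ≅ Z/7

nonempty intersections:
  U12={q14,q23,q33} U13={q8,q14,q24} U14={q9,q24,q26} U15={q1,q9,q34} U16={q1,q23,q29} U23={q14,q16,q21} U24={q3,q7,q27} U25={q7,q10,q16} U26={q3,q4,q23} U34={q17,q24,q28} U35={q6,q15,q16} U36={q6,q28,q30} U45={q7,q9,q18} U46={q3,q25,q28} U56={q1,q6,q31}
  U123={q14} U126={q23} U134={q24} U145={q9} U156={q1} U235={q16} U245={q7} U246={q3} U346={q28} U356={q6}
C dims 6,15,10; δ0: rk_F7 6; δ1: rk_F7 9
Ȟ^0: (6−6)−0=0 ⇒ 0
Ȟ^1: (15−9)−6=0 ⇒ 0
Ȟ^2: (10−0)−9=1 ⇒ Z/7


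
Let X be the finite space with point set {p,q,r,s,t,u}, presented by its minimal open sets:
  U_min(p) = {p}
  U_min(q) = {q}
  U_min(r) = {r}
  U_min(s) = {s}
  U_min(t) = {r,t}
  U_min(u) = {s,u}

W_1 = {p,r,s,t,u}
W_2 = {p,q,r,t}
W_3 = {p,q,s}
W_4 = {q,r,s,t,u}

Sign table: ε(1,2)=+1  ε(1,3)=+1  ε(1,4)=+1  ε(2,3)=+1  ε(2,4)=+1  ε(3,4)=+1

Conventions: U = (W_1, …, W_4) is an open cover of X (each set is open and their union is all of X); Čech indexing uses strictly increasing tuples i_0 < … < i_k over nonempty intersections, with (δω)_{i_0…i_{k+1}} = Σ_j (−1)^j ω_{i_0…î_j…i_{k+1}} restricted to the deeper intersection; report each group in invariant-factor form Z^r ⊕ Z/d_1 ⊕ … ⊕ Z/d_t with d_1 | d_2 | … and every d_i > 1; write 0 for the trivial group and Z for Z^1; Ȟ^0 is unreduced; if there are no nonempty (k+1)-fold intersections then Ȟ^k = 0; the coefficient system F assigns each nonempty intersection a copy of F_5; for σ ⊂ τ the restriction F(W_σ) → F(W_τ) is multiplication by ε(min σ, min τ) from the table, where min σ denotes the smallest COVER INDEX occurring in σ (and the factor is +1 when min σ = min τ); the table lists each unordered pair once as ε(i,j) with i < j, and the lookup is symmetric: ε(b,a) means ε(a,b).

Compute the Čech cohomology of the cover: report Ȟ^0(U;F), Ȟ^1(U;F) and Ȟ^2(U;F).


cover nerve:
  W12={p,r,t} W13={p,s} W14={r,s,t,u} W23={p,q} W24={q,r,t} W34={q,s}
  W123={p} W124={r,t} W134={s} W234={q}
C dims 4,6,4; δ0: rk_F5 3; δ1: rk_F5 3
Ȟ^0: (4−3)−0=1 ⇒ Z/5
Ȟ^1: (6−3)−3=0 ⇒ 0
Ȟ^2: (4−0)−3=1 ⇒ Z/5

Ȟ^0 ≅ Z/5; Ȟ^1 ≅ 0; Ȟ^2 ≅ Z/5


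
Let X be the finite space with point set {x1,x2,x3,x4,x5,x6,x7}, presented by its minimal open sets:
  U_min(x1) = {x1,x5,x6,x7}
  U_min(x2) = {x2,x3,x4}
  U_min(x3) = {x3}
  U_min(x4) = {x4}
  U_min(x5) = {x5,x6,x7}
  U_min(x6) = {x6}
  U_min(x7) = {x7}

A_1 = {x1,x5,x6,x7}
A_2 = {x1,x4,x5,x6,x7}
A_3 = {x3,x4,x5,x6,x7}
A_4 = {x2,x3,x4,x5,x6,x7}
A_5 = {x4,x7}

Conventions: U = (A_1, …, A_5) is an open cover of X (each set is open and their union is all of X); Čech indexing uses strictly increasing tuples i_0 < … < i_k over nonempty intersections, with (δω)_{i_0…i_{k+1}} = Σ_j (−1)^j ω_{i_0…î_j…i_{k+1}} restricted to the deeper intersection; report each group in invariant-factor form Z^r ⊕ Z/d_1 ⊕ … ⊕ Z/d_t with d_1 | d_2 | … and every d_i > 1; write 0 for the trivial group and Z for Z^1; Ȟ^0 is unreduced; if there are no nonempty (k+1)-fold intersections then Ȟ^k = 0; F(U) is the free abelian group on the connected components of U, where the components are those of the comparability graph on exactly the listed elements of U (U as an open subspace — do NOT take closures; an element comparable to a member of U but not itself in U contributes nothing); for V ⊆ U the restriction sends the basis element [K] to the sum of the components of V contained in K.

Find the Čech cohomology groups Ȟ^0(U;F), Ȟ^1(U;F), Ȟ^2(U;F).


Ȟ^0 = Z^2; Ȟ^1 = 0; Ȟ^2 = 0

nonempty overlaps:
  A12={x1,x5,x6,x7} A13={x5,x6,x7} A14={x5,x6,x7} A15={x7} A23={x4,x5,x6,x7} A24={x4,x5,x6,x7} A25={x4,x7} A34={x3,x4,x5,x6,x7} A35={x4,x7} A45={x4,x7}
  A123={x5,x6,x7} A124={x5,x6,x7} A125={x7} A134={x5,x6,x7} A135={x7} A145={x7} A234={x4,x5,x6,x7} A235={x4,x7} A245={x4,x7} A345={x4,x7}
  A1234={x5,x6,x7} A1235={x7} A1245={x7} A1345={x7} A2345={x4,x7}
  A12345={x7}
components per intersection:
  A1: {x1,x5,x6,x7}
  A2: {x1,x5,x6,x7} {x4}
  A3: {x3} {x4} {x5,x6,x7}
  A4: {x2,x3,x4} {x5,x6,x7}
  A5: {x4} {x7}
  A12: {x1,x5,x6,x7}
  A13: {x5,x6,x7}
  A14: {x5,x6,x7}
  A15: {x7}
  A23: {x4} {x5,x6,x7}
  A24: {x4} {x5,x6,x7}
  A25: {x4} {x7}
  A34: {x3} {x4} {x5,x6,x7}
  A35: {x4} {x7}
  A45: {x4} {x7}
  A123: {x5,x6,x7}
  A124: {x5,x6,x7}
  A125: {x7}
  A134: {x5,x6,x7}
  A135: {x7}
  A145: {x7}
  A234: {x4} {x5,x6,x7}
  A235: {x4} {x7}
  A245: {x4} {x7}
  A345: {x4} {x7}
  A1234: {x5,x6,x7}
  A1235: {x7}
  A1245: {x7}
  A1345: {x7}
  A2345: {x4} {x7}
  A12345: {x7}
C dims 10,17,14,6; δ0: rk 8, SNF 1^8; δ1: rk 9, SNF 1^9; δ2: rk 5, SNF 1^5
degree 0: 10−8−0 = 2 → Ȟ^0 ≅ Z^2
degree 1: 17−9−8 = 0 → Ȟ^1 ≅ 0
degree 2: 14−5−9 = 0 → Ȟ^2 ≅ 0


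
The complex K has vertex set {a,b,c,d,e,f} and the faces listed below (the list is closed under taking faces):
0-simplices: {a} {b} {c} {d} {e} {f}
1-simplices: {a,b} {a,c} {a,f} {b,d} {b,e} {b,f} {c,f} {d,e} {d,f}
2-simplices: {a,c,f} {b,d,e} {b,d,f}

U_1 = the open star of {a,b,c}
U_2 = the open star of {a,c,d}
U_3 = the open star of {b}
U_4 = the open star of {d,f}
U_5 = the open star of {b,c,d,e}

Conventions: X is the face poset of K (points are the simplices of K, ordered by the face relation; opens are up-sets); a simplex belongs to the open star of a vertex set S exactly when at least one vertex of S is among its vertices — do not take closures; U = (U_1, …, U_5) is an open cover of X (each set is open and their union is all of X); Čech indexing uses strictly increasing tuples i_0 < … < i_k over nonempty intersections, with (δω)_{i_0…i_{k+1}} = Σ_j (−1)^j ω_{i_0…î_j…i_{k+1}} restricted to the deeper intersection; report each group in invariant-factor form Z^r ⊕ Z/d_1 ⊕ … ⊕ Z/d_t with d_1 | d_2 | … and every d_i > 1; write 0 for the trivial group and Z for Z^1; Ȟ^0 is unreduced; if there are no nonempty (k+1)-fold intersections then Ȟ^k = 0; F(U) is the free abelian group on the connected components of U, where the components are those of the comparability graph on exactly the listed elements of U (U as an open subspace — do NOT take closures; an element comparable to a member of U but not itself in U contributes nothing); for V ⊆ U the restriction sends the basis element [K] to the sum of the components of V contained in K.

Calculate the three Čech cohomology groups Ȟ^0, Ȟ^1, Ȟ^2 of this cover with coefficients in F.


nerve of the cover:
  U1={{a},{b},{c},{a,b},{a,c},{a,f},{b,d},{b,e},{b,f},{c,f},{a,c,f},{b,d,e},{b,d,f}} U2={{a},{c},{d},{a,b},{a,c},{a,f},{b,d},{c,f},{d,e},{d,f},{a,c,f},{b,d,e},{b,d,f}} U3={{b},{a,b},{b,d},{b,e},{b,f},{b,d,e},{b,d,f}} U4={{d},{f},{a,f},{b,d},{b,f},{c,f},{d,e},{d,f},{a,c,f},{b,d,e},{b,d,f}} U5={{b},{c},{d},{e},{a,b},{a,c},{b,d},{b,e},{b,f},{c,f},{d,e},{d,f},{a,c,f},{b,d,e},{b,d,f}}
  U12={{a},{c},{a,b},{a,c},{a,f},{b,d},{c,f},{a,c,f},{b,d,e},{b,d,f}} U13={{b},{a,b},{b,d},{b,e},{b,f},{b,d,e},{b,d,f}} U14={{a,f},{b,d},{b,f},{c,f},{a,c,f},{b,d,e},{b,d,f}} U15={{b},{c},{a,b},{a,c},{b,d},{b,e},{b,f},{c,f},{a,c,f},{b,d,e},{b,d,f}} U23={{a,b},{b,d},{b,d,e},{b,d,f}} U24={{d},{a,f},{b,d},{c,f},{d,e},{d,f},{a,c,f},{b,d,e},{b,d,f}} U25={{c},{d},{a,b},{a,c},{b,d},{c,f},{d,e},{d,f},{a,c,f},{b,d,e},{b,d,f}} U34={{b,d},{b,f},{b,d,e},{b,d,f}} U35={{b},{a,b},{b,d},{b,e},{b,f},{b,d,e},{b,d,f}} U45={{d},{b,d},{b,f},{c,f},{d,e},{d,f},{a,c,f},{b,d,e},{b,d,f}}
  U123={{a,b},{b,d},{b,d,e},{b,d,f}} U124={{a,f},{b,d},{c,f},{a,c,f},{b,d,e},{b,d,f}} U125={{c},{a,b},{a,c},{b,d},{c,f},{a,c,f},{b,d,e},{b,d,f}} U134={{b,d},{b,f},{b,d,e},{b,d,f}} U135={{b},{a,b},{b,d},{b,e},{b,f},{b,d,e},{b,d,f}} U145={{b,d},{b,f},{c,f},{a,c,f},{b,d,e},{b,d,f}} U234={{b,d},{b,d,e},{b,d,f}} U235={{a,b},{b,d},{b,d,e},{b,d,f}} U245={{d},{b,d},{c,f},{d,e},{d,f},{a,c,f},{b,d,e},{b,d,f}} U345={{b,d},{b,f},{b,d,e},{b,d,f}}
  U1234={{b,d},{b,d,e},{b,d,f}} U1235={{a,b},{b,d},{b,d,e},{b,d,f}} U1245={{b,d},{c,f},{a,c,f},{b,d,e},{b,d,f}} U1345={{b,d},{b,f},{b,d,e},{b,d,f}} U2345={{b,d},{b,d,e},{b,d,f}}
  U12345={{b,d},{b,d,e},{b,d,f}}
components per intersection:
  U1: {{a},{b},{c},{a,b},{a,c},{a,f},{b,d},{b,e},{b,f},{c,f},{a,c,f},{b,d,e},{b,d,f}}
  U2: {{a},{c},{a,b},{a,c},{a,f},{c,f},{a,c,f}} {{d},{b,d},{d,e},{d,f},{b,d,e},{b,d,f}}
  U3: {{b},{a,b},{b,d},{b,e},{b,f},{b,d,e},{b,d,f}}
  U4: {{d},{f},{a,f},{b,d},{b,f},{c,f},{d,e},{d,f},{a,c,f},{b,d,e},{b,d,f}}
  U5: {{b},{d},{e},{a,b},{b,d},{b,e},{b,f},{d,e},{d,f},{b,d,e},{b,d,f}} {{c},{a,c},{c,f},{a,c,f}}
  U12: {{a},{c},{a,b},{a,c},{a,f},{c,f},{a,c,f}} {{b,d},{b,d,e},{b,d,f}}
  U13: {{b},{a,b},{b,d},{b,e},{b,f},{b,d,e},{b,d,f}}
  U14: {{a,f},{c,f},{a,c,f}} {{b,d},{b,f},{b,d,e},{b,d,f}}
  U15: {{b},{a,b},{b,d},{b,e},{b,f},{b,d,e},{b,d,f}} {{c},{a,c},{c,f},{a,c,f}}
  U23: {{a,b}} {{b,d},{b,d,e},{b,d,f}}
  U24: {{d},{b,d},{d,e},{d,f},{b,d,e},{b,d,f}} {{a,f},{c,f},{a,c,f}}
  U25: {{c},{a,c},{c,f},{a,c,f}} {{d},{b,d},{d,e},{d,f},{b,d,e},{b,d,f}} {{a,b}}
  U34: {{b,d},{b,f},{b,d,e},{b,d,f}}
  U35: {{b},{a,b},{b,d},{b,e},{b,f},{b,d,e},{b,d,f}}
  U45: {{d},{b,d},{b,f},{d,e},{d,f},{b,d,e},{b,d,f}} {{c,f},{a,c,f}}
  U123: {{a,b}} {{b,d},{b,d,e},{b,d,f}}
  U124: {{a,f},{c,f},{a,c,f}} {{b,d},{b,d,e},{b,d,f}}
  U125: {{c},{a,c},{c,f},{a,c,f}} {{a,b}} {{b,d},{b,d,e},{b,d,f}}
  U134: {{b,d},{b,f},{b,d,e},{b,d,f}}
  U135: {{b},{a,b},{b,d},{b,e},{b,f},{b,d,e},{b,d,f}}
  U145: {{b,d},{b,f},{b,d,e},{b,d,f}} {{c,f},{a,c,f}}
  U234: {{b,d},{b,d,e},{b,d,f}}
  U235: {{a,b}} {{b,d},{b,d,e},{b,d,f}}
  U245: {{d},{b,d},{d,e},{d,f},{b,d,e},{b,d,f}} {{c,f},{a,c,f}}
  U345: {{b,d},{b,f},{b,d,e},{b,d,f}}
  U1234: {{b,d},{b,d,e},{b,d,f}}
  U1235: {{a,b}} {{b,d},{b,d,e},{b,d,f}}
  U1245: {{b,d},{b,d,e},{b,d,f}} {{c,f},{a,c,f}}
  U1345: {{b,d},{b,f},{b,d,e},{b,d,f}}
  U2345: {{b,d},{b,d,e},{b,d,f}}
  U12345: {{b,d},{b,d,e},{b,d,f}}
C dims 7,18,17,7; δ0: rk 6, SNF 1^6; δ1: rk 11, SNF 1^11; δ2: rk 6, SNF 1^6
Ȟ^0 = (7 − 6) − 0 = 1, so Ȟ^0 ≅ Z
Ȟ^1 = (18 − 11) − 6 = 1, so Ȟ^1 ≅ Z
Ȟ^2 = (17 − 6) − 11 = 0, so Ȟ^2 ≅ 0

Ȟ^0 ≅ Z, Ȟ^1 ≅ Z, Ȟ^2 ≅ 0


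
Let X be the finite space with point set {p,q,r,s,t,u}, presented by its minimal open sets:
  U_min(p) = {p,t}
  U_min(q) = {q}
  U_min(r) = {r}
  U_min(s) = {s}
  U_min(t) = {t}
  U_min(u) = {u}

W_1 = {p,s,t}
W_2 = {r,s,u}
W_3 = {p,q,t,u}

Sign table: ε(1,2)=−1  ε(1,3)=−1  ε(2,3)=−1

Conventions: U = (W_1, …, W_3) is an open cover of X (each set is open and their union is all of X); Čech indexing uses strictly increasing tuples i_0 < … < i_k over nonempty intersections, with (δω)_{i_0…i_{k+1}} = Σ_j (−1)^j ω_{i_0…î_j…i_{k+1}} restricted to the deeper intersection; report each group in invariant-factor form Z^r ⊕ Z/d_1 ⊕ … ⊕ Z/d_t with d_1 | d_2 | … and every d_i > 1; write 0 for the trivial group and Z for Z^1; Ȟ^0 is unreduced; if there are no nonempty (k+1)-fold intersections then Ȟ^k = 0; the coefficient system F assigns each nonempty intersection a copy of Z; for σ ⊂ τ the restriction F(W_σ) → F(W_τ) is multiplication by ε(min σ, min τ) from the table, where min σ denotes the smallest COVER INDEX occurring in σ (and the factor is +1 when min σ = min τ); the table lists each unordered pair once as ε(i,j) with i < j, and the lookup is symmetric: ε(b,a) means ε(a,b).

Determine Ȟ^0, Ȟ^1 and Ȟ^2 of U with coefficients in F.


nerve simplices:
  W12={s} W13={p,t} W23={u}
C dims 3,3; δ0: rk 3, SNF 1^2·2
degree 0: 3−3−0 = 0 → Ȟ^0 ≅ 0
degree 1: 3−0−3 = 0 plus torsion [2] → Ȟ^1 ≅ Z/2
degree 2: 0−0−0 = 0 → Ȟ^2 ≅ 0

Ȟ^0 = 0, Ȟ^1 = Z/2 and Ȟ^2 = 0
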